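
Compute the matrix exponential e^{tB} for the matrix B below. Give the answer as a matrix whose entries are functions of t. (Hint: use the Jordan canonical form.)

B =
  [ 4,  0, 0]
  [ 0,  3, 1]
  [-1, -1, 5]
e^{tB} =
  [exp(4*t), 0, 0]
  [-t^2*exp(4*t)/2, -t*exp(4*t) + exp(4*t), t*exp(4*t)]
  [-t^2*exp(4*t)/2 - t*exp(4*t), -t*exp(4*t), t*exp(4*t) + exp(4*t)]

Strategy: write B = P · J · P⁻¹ where J is a Jordan canonical form, so e^{tB} = P · e^{tJ} · P⁻¹, and e^{tJ} can be computed block-by-block.

B has Jordan form
J =
  [4, 1, 0]
  [0, 4, 1]
  [0, 0, 4]
(up to reordering of blocks).

Per-block formulas:
  For a 3×3 Jordan block J_3(4): exp(t · J_3(4)) = e^(4t)·(I + t·N + (t^2/2)·N^2), where N is the 3×3 nilpotent shift.

After assembling e^{tJ} and conjugating by P, we get:

e^{tB} =
  [exp(4*t), 0, 0]
  [-t^2*exp(4*t)/2, -t*exp(4*t) + exp(4*t), t*exp(4*t)]
  [-t^2*exp(4*t)/2 - t*exp(4*t), -t*exp(4*t), t*exp(4*t) + exp(4*t)]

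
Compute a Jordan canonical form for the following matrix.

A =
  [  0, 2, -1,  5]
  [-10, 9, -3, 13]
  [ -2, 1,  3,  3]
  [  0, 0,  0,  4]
J_3(4) ⊕ J_1(4)

The characteristic polynomial is
  det(x·I − A) = x^4 - 16*x^3 + 96*x^2 - 256*x + 256 = (x - 4)^4

Eigenvalues and multiplicities (the geometric multiplicity of λ is n − rank(A − λI), which equals the number of Jordan blocks for λ):
  λ = 4: algebraic multiplicity = 4, geometric multiplicity = 2

Determining the block sizes for each eigenvalue:
  λ = 4: with am = 4 and gm = 2, the partition is not yet determined (e.g. several partitions of 4 into 2 parts exist). Let N = A − (4)·I. Computing rank(N^1) = 2, rank(N^2) = 1, rank(N^3) = 0; the number of blocks of size ≥ j is rank(N^{j−1}) − rank(N^j), giving [2, 1, 1]. So we have 1 block(s) of size 3, 1 block(s) of size 1 → block sizes [3, 1]

Assembling the blocks gives a Jordan form
J =
  [4, 1, 0, 0]
  [0, 4, 1, 0]
  [0, 0, 4, 0]
  [0, 0, 0, 4]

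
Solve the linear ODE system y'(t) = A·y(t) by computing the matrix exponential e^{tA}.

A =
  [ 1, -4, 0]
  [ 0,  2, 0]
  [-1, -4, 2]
e^{tA} =
  [exp(t), -4*exp(2*t) + 4*exp(t), 0]
  [0, exp(2*t), 0]
  [-exp(2*t) + exp(t), -4*exp(2*t) + 4*exp(t), exp(2*t)]

Strategy: write A = P · J · P⁻¹ where J is a Jordan canonical form, so e^{tA} = P · e^{tJ} · P⁻¹, and e^{tJ} can be computed block-by-block.

A has Jordan form
J =
  [1, 0, 0]
  [0, 2, 0]
  [0, 0, 2]
(up to reordering of blocks).

Per-block formulas:
  For a 1×1 block at λ = 2: exp(t · [2]) = [e^(2t)].
  For a 1×1 block at λ = 1: exp(t · [1]) = [e^(1t)].

After assembling e^{tJ} and conjugating by P, we get:

e^{tA} =
  [exp(t), -4*exp(2*t) + 4*exp(t), 0]
  [0, exp(2*t), 0]
  [-exp(2*t) + exp(t), -4*exp(2*t) + 4*exp(t), exp(2*t)]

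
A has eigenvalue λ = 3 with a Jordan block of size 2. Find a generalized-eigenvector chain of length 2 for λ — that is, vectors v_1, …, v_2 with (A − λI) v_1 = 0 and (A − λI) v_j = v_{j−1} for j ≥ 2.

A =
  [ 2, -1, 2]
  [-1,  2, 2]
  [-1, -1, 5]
A Jordan chain for λ = 3 of length 2:
v_1 = (-1, -1, -1)ᵀ
v_2 = (1, 0, 0)ᵀ

Let N = A − (3)·I. We want v_2 with N^2 v_2 = 0 but N^1 v_2 ≠ 0; then v_{j-1} := N · v_j for j = 2, …, 2.

Pick v_2 = (1, 0, 0)ᵀ.
Then v_1 = N · v_2 = (-1, -1, -1)ᵀ.

Sanity check: (A − (3)·I) v_1 = (0, 0, 0)ᵀ = 0. ✓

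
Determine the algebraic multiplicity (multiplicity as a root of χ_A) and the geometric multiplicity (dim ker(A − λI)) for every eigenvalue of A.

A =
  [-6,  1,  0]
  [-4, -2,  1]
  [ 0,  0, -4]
λ = -4: alg = 3, geom = 1

Step 1 — factor the characteristic polynomial to read off the algebraic multiplicities:
  χ_A(x) = (x + 4)^3

Step 2 — compute geometric multiplicities via the rank-nullity identity g(λ) = n − rank(A − λI):
  rank(A − (-4)·I) = 2, so dim ker(A − (-4)·I) = n − 2 = 1

Summary:
  λ = -4: algebraic multiplicity = 3, geometric multiplicity = 1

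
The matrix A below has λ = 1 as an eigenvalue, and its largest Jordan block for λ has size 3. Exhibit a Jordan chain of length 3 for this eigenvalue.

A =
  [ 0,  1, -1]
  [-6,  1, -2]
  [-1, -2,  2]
A Jordan chain for λ = 1 of length 3:
v_1 = (-4, 8, 12)ᵀ
v_2 = (-1, -6, -1)ᵀ
v_3 = (1, 0, 0)ᵀ

Let N = A − (1)·I. We want v_3 with N^3 v_3 = 0 but N^2 v_3 ≠ 0; then v_{j-1} := N · v_j for j = 3, …, 2.

Pick v_3 = (1, 0, 0)ᵀ.
Then v_2 = N · v_3 = (-1, -6, -1)ᵀ.
Then v_1 = N · v_2 = (-4, 8, 12)ᵀ.

Sanity check: (A − (1)·I) v_1 = (0, 0, 0)ᵀ = 0. ✓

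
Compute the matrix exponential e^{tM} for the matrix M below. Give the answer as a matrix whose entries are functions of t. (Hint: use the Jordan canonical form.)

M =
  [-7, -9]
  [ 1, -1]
e^{tM} =
  [-3*t*exp(-4*t) + exp(-4*t), -9*t*exp(-4*t)]
  [t*exp(-4*t), 3*t*exp(-4*t) + exp(-4*t)]

Strategy: write M = P · J · P⁻¹ where J is a Jordan canonical form, so e^{tM} = P · e^{tJ} · P⁻¹, and e^{tJ} can be computed block-by-block.

M has Jordan form
J =
  [-4,  1]
  [ 0, -4]
(up to reordering of blocks).

Per-block formulas:
  For a 2×2 Jordan block J_2(-4): exp(t · J_2(-4)) = e^(-4t)·(I + t·N), where N is the 2×2 nilpotent shift.

After assembling e^{tJ} and conjugating by P, we get:

e^{tM} =
  [-3*t*exp(-4*t) + exp(-4*t), -9*t*exp(-4*t)]
  [t*exp(-4*t), 3*t*exp(-4*t) + exp(-4*t)]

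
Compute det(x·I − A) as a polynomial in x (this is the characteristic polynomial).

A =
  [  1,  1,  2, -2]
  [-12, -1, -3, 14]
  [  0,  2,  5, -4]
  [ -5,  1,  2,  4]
x^4 - 9*x^3 + 21*x^2 - 19*x + 6

Expanding det(x·I − A) (e.g. by cofactor expansion or by noting that A is similar to its Jordan form J, which has the same characteristic polynomial as A) gives
  χ_A(x) = x^4 - 9*x^3 + 21*x^2 - 19*x + 6
which factors as (x - 6)*(x - 1)^3. The eigenvalues (with algebraic multiplicities) are λ = 1 with multiplicity 3, λ = 6 with multiplicity 1.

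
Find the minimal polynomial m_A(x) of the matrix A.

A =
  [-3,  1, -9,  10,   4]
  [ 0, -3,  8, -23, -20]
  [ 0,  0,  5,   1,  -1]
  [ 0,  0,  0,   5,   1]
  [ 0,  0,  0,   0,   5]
x^5 - 9*x^4 - 6*x^3 + 190*x^2 - 75*x - 1125

The characteristic polynomial is χ_A(x) = (x - 5)^3*(x + 3)^2, so the eigenvalues are known. The minimal polynomial is
  m_A(x) = Π_λ (x − λ)^{k_λ}
where k_λ is the size of the *largest* Jordan block for λ (equivalently, the smallest k with (A − λI)^k v = 0 for every generalised eigenvector v of λ).

  λ = -3: largest Jordan block has size 2, contributing (x + 3)^2
  λ = 5: largest Jordan block has size 3, contributing (x − 5)^3

So m_A(x) = (x - 5)^3*(x + 3)^2 = x^5 - 9*x^4 - 6*x^3 + 190*x^2 - 75*x - 1125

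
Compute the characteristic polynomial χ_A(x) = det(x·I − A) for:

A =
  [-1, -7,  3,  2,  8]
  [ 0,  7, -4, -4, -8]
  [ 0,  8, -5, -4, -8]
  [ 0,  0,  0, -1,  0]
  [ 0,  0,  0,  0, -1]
x^5 + x^4 - 6*x^3 - 14*x^2 - 11*x - 3

Expanding det(x·I − A) (e.g. by cofactor expansion or by noting that A is similar to its Jordan form J, which has the same characteristic polynomial as A) gives
  χ_A(x) = x^5 + x^4 - 6*x^3 - 14*x^2 - 11*x - 3
which factors as (x - 3)*(x + 1)^4. The eigenvalues (with algebraic multiplicities) are λ = -1 with multiplicity 4, λ = 3 with multiplicity 1.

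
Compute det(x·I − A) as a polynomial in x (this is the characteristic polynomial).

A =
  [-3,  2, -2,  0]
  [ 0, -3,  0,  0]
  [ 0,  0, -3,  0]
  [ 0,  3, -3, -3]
x^4 + 12*x^3 + 54*x^2 + 108*x + 81

Expanding det(x·I − A) (e.g. by cofactor expansion or by noting that A is similar to its Jordan form J, which has the same characteristic polynomial as A) gives
  χ_A(x) = x^4 + 12*x^3 + 54*x^2 + 108*x + 81
which factors as (x + 3)^4. The eigenvalues (with algebraic multiplicities) are λ = -3 with multiplicity 4.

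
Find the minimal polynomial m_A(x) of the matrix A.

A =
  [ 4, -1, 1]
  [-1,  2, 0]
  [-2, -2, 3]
x^3 - 9*x^2 + 27*x - 27

The characteristic polynomial is χ_A(x) = (x - 3)^3, so the eigenvalues are known. The minimal polynomial is
  m_A(x) = Π_λ (x − λ)^{k_λ}
where k_λ is the size of the *largest* Jordan block for λ (equivalently, the smallest k with (A − λI)^k v = 0 for every generalised eigenvector v of λ).

  λ = 3: largest Jordan block has size 3, contributing (x − 3)^3

So m_A(x) = (x - 3)^3 = x^3 - 9*x^2 + 27*x - 27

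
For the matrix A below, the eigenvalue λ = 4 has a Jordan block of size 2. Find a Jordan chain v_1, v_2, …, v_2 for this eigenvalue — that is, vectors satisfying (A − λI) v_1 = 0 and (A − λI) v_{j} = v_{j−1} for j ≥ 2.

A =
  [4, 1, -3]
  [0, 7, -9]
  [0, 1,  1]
A Jordan chain for λ = 4 of length 2:
v_1 = (1, 3, 1)ᵀ
v_2 = (0, 1, 0)ᵀ

Let N = A − (4)·I. We want v_2 with N^2 v_2 = 0 but N^1 v_2 ≠ 0; then v_{j-1} := N · v_j for j = 2, …, 2.

Pick v_2 = (0, 1, 0)ᵀ.
Then v_1 = N · v_2 = (1, 3, 1)ᵀ.

Sanity check: (A − (4)·I) v_1 = (0, 0, 0)ᵀ = 0. ✓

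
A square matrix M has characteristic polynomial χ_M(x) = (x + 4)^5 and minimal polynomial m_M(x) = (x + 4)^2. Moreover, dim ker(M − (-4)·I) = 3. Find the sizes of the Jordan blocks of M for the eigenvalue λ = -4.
Block sizes for λ = -4: [2, 2, 1]

Step 1 — from the characteristic polynomial, algebraic multiplicity of λ = -4 is 5. From dim ker(M − (-4)·I) = 3, there are exactly 3 Jordan blocks for λ = -4.
Step 2 — from the minimal polynomial, the factor (x + 4)^2 tells us the largest block for λ = -4 has size 2.
Step 3 — with total size 5, 3 blocks, and largest block 2, the block sizes (in nonincreasing order) are [2, 2, 1].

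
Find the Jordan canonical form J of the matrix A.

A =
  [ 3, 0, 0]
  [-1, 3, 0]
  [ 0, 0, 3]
J_2(3) ⊕ J_1(3)

The characteristic polynomial is
  det(x·I − A) = x^3 - 9*x^2 + 27*x - 27 = (x - 3)^3

Eigenvalues and multiplicities (the geometric multiplicity of λ is n − rank(A − λI), which equals the number of Jordan blocks for λ):
  λ = 3: algebraic multiplicity = 3, geometric multiplicity = 2

Determining the block sizes for each eigenvalue:
  λ = 3: 2 blocks summing to 3 forces exactly one block of size 2 and the rest size 1 → block sizes [2, 1]

Assembling the blocks gives a Jordan form
J =
  [3, 1, 0]
  [0, 3, 0]
  [0, 0, 3]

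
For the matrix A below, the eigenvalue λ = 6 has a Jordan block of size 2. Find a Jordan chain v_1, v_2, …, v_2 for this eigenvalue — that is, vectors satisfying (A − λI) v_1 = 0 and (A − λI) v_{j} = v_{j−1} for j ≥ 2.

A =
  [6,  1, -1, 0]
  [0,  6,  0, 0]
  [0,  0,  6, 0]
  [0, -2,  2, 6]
A Jordan chain for λ = 6 of length 2:
v_1 = (1, 0, 0, -2)ᵀ
v_2 = (0, 1, 0, 0)ᵀ

Let N = A − (6)·I. We want v_2 with N^2 v_2 = 0 but N^1 v_2 ≠ 0; then v_{j-1} := N · v_j for j = 2, …, 2.

Pick v_2 = (0, 1, 0, 0)ᵀ.
Then v_1 = N · v_2 = (1, 0, 0, -2)ᵀ.

Sanity check: (A − (6)·I) v_1 = (0, 0, 0, 0)ᵀ = 0. ✓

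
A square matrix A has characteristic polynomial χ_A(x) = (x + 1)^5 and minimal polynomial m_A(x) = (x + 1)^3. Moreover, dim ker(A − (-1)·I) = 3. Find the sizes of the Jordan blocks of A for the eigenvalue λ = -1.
Block sizes for λ = -1: [3, 1, 1]

Step 1 — from the characteristic polynomial, algebraic multiplicity of λ = -1 is 5. From dim ker(A − (-1)·I) = 3, there are exactly 3 Jordan blocks for λ = -1.
Step 2 — from the minimal polynomial, the factor (x + 1)^3 tells us the largest block for λ = -1 has size 3.
Step 3 — with total size 5, 3 blocks, and largest block 3, the block sizes (in nonincreasing order) are [3, 1, 1].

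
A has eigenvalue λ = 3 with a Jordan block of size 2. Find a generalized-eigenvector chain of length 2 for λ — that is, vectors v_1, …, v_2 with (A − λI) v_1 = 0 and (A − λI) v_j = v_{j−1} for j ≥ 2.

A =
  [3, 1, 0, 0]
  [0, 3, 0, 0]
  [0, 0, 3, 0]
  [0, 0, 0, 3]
A Jordan chain for λ = 3 of length 2:
v_1 = (1, 0, 0, 0)ᵀ
v_2 = (0, 1, 0, 0)ᵀ

Let N = A − (3)·I. We want v_2 with N^2 v_2 = 0 but N^1 v_2 ≠ 0; then v_{j-1} := N · v_j for j = 2, …, 2.

Pick v_2 = (0, 1, 0, 0)ᵀ.
Then v_1 = N · v_2 = (1, 0, 0, 0)ᵀ.

Sanity check: (A − (3)·I) v_1 = (0, 0, 0, 0)ᵀ = 0. ✓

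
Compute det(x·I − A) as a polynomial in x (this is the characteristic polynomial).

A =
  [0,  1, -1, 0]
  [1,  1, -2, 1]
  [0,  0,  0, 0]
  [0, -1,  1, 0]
x^4 - x^3

Expanding det(x·I − A) (e.g. by cofactor expansion or by noting that A is similar to its Jordan form J, which has the same characteristic polynomial as A) gives
  χ_A(x) = x^4 - x^3
which factors as x^3*(x - 1). The eigenvalues (with algebraic multiplicities) are λ = 0 with multiplicity 3, λ = 1 with multiplicity 1.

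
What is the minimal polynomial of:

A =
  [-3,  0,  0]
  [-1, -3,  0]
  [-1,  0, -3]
x^2 + 6*x + 9

The characteristic polynomial is χ_A(x) = (x + 3)^3, so the eigenvalues are known. The minimal polynomial is
  m_A(x) = Π_λ (x − λ)^{k_λ}
where k_λ is the size of the *largest* Jordan block for λ (equivalently, the smallest k with (A − λI)^k v = 0 for every generalised eigenvector v of λ).

  λ = -3: largest Jordan block has size 2, contributing (x + 3)^2

So m_A(x) = (x + 3)^2 = x^2 + 6*x + 9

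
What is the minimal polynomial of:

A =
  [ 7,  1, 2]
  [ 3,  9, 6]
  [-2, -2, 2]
x^2 - 12*x + 36

The characteristic polynomial is χ_A(x) = (x - 6)^3, so the eigenvalues are known. The minimal polynomial is
  m_A(x) = Π_λ (x − λ)^{k_λ}
where k_λ is the size of the *largest* Jordan block for λ (equivalently, the smallest k with (A − λI)^k v = 0 for every generalised eigenvector v of λ).

  λ = 6: largest Jordan block has size 2, contributing (x − 6)^2

So m_A(x) = (x - 6)^2 = x^2 - 12*x + 36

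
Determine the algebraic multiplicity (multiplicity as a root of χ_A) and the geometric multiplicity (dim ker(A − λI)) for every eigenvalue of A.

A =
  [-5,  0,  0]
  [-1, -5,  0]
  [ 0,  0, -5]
λ = -5: alg = 3, geom = 2

Step 1 — factor the characteristic polynomial to read off the algebraic multiplicities:
  χ_A(x) = (x + 5)^3

Step 2 — compute geometric multiplicities via the rank-nullity identity g(λ) = n − rank(A − λI):
  rank(A − (-5)·I) = 1, so dim ker(A − (-5)·I) = n − 1 = 2

Summary:
  λ = -5: algebraic multiplicity = 3, geometric multiplicity = 2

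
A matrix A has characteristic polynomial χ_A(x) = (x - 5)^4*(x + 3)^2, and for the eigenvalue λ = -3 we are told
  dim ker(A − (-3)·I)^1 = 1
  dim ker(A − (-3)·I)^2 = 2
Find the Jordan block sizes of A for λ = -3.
Block sizes for λ = -3: [2]

From the dimensions of kernels of powers, the number of Jordan blocks of size at least j is d_j − d_{j−1} where d_j = dim ker(N^j) (with d_0 = 0). Computing the differences gives [1, 1].
The number of blocks of size exactly k is (#blocks of size ≥ k) − (#blocks of size ≥ k + 1), so the partition is: 1 block(s) of size 2.
In nonincreasing order the block sizes are [2].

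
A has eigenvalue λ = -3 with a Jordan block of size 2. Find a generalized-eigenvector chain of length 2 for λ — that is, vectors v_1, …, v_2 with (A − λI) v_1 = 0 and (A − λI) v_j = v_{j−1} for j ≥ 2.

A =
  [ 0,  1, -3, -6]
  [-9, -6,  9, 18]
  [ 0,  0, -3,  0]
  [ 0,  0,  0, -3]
A Jordan chain for λ = -3 of length 2:
v_1 = (3, -9, 0, 0)ᵀ
v_2 = (1, 0, 0, 0)ᵀ

Let N = A − (-3)·I. We want v_2 with N^2 v_2 = 0 but N^1 v_2 ≠ 0; then v_{j-1} := N · v_j for j = 2, …, 2.

Pick v_2 = (1, 0, 0, 0)ᵀ.
Then v_1 = N · v_2 = (3, -9, 0, 0)ᵀ.

Sanity check: (A − (-3)·I) v_1 = (0, 0, 0, 0)ᵀ = 0. ✓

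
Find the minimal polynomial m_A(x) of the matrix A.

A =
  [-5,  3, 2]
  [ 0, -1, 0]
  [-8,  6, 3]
x^2 + 2*x + 1

The characteristic polynomial is χ_A(x) = (x + 1)^3, so the eigenvalues are known. The minimal polynomial is
  m_A(x) = Π_λ (x − λ)^{k_λ}
where k_λ is the size of the *largest* Jordan block for λ (equivalently, the smallest k with (A − λI)^k v = 0 for every generalised eigenvector v of λ).

  λ = -1: largest Jordan block has size 2, contributing (x + 1)^2

So m_A(x) = (x + 1)^2 = x^2 + 2*x + 1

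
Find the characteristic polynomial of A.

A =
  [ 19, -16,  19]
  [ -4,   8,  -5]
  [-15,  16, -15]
x^3 - 12*x^2 + 48*x - 64

Expanding det(x·I − A) (e.g. by cofactor expansion or by noting that A is similar to its Jordan form J, which has the same characteristic polynomial as A) gives
  χ_A(x) = x^3 - 12*x^2 + 48*x - 64
which factors as (x - 4)^3. The eigenvalues (with algebraic multiplicities) are λ = 4 with multiplicity 3.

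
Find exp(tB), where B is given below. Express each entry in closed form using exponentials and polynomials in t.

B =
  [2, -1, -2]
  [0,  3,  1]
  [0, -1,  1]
e^{tB} =
  [exp(2*t), t^2*exp(2*t)/2 - t*exp(2*t), t^2*exp(2*t)/2 - 2*t*exp(2*t)]
  [0, t*exp(2*t) + exp(2*t), t*exp(2*t)]
  [0, -t*exp(2*t), -t*exp(2*t) + exp(2*t)]

Strategy: write B = P · J · P⁻¹ where J is a Jordan canonical form, so e^{tB} = P · e^{tJ} · P⁻¹, and e^{tJ} can be computed block-by-block.

B has Jordan form
J =
  [2, 1, 0]
  [0, 2, 1]
  [0, 0, 2]
(up to reordering of blocks).

Per-block formulas:
  For a 3×3 Jordan block J_3(2): exp(t · J_3(2)) = e^(2t)·(I + t·N + (t^2/2)·N^2), where N is the 3×3 nilpotent shift.

After assembling e^{tJ} and conjugating by P, we get:

e^{tB} =
  [exp(2*t), t^2*exp(2*t)/2 - t*exp(2*t), t^2*exp(2*t)/2 - 2*t*exp(2*t)]
  [0, t*exp(2*t) + exp(2*t), t*exp(2*t)]
  [0, -t*exp(2*t), -t*exp(2*t) + exp(2*t)]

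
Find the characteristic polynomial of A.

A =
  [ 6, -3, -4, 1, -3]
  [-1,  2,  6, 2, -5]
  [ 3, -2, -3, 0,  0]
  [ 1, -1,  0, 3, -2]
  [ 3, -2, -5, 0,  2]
x^5 - 10*x^4 + 40*x^3 - 80*x^2 + 80*x - 32

Expanding det(x·I − A) (e.g. by cofactor expansion or by noting that A is similar to its Jordan form J, which has the same characteristic polynomial as A) gives
  χ_A(x) = x^5 - 10*x^4 + 40*x^3 - 80*x^2 + 80*x - 32
which factors as (x - 2)^5. The eigenvalues (with algebraic multiplicities) are λ = 2 with multiplicity 5.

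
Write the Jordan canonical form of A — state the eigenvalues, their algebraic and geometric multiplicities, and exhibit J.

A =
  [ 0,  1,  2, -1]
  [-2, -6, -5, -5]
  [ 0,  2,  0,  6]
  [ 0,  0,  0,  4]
J_3(-2) ⊕ J_1(4)

The characteristic polynomial is
  det(x·I − A) = x^4 + 2*x^3 - 12*x^2 - 40*x - 32 = (x - 4)*(x + 2)^3

Eigenvalues and multiplicities (the geometric multiplicity of λ is n − rank(A − λI), which equals the number of Jordan blocks for λ):
  λ = -2: algebraic multiplicity = 3, geometric multiplicity = 1
  λ = 4: algebraic multiplicity = 1, geometric multiplicity = 1

Determining the block sizes for each eigenvalue:
  λ = -2: one block (gm = 1), so the single block has size am = 3 → block sizes [3]
  λ = 4: one block (gm = 1), so the single block has size am = 1 → block sizes [1]

Assembling the blocks gives a Jordan form
J =
  [-2,  1,  0, 0]
  [ 0, -2,  1, 0]
  [ 0,  0, -2, 0]
  [ 0,  0,  0, 4]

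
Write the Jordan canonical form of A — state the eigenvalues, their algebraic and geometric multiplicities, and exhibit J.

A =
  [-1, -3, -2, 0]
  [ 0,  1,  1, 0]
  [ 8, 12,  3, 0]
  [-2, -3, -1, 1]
J_3(1) ⊕ J_1(1)

The characteristic polynomial is
  det(x·I − A) = x^4 - 4*x^3 + 6*x^2 - 4*x + 1 = (x - 1)^4

Eigenvalues and multiplicities (the geometric multiplicity of λ is n − rank(A − λI), which equals the number of Jordan blocks for λ):
  λ = 1: algebraic multiplicity = 4, geometric multiplicity = 2

Determining the block sizes for each eigenvalue:
  λ = 1: with am = 4 and gm = 2, the partition is not yet determined (e.g. several partitions of 4 into 2 parts exist). Let N = A − (1)·I. Computing rank(N^1) = 2, rank(N^2) = 1, rank(N^3) = 0; the number of blocks of size ≥ j is rank(N^{j−1}) − rank(N^j), giving [2, 1, 1]. So we have 1 block(s) of size 3, 1 block(s) of size 1 → block sizes [3, 1]

Assembling the blocks gives a Jordan form
J =
  [1, 1, 0, 0]
  [0, 1, 1, 0]
  [0, 0, 1, 0]
  [0, 0, 0, 1]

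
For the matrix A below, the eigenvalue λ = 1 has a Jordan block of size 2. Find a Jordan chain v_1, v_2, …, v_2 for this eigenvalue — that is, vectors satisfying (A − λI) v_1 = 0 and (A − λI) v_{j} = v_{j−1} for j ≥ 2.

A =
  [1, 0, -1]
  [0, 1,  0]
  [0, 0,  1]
A Jordan chain for λ = 1 of length 2:
v_1 = (-1, 0, 0)ᵀ
v_2 = (0, 0, 1)ᵀ

Let N = A − (1)·I. We want v_2 with N^2 v_2 = 0 but N^1 v_2 ≠ 0; then v_{j-1} := N · v_j for j = 2, …, 2.

Pick v_2 = (0, 0, 1)ᵀ.
Then v_1 = N · v_2 = (-1, 0, 0)ᵀ.

Sanity check: (A − (1)·I) v_1 = (0, 0, 0)ᵀ = 0. ✓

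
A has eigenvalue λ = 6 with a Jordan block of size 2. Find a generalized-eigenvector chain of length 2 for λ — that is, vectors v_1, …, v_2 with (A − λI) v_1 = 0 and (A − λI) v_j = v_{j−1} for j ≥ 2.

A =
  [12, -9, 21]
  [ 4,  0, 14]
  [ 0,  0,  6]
A Jordan chain for λ = 6 of length 2:
v_1 = (6, 4, 0)ᵀ
v_2 = (1, 0, 0)ᵀ

Let N = A − (6)·I. We want v_2 with N^2 v_2 = 0 but N^1 v_2 ≠ 0; then v_{j-1} := N · v_j for j = 2, …, 2.

Pick v_2 = (1, 0, 0)ᵀ.
Then v_1 = N · v_2 = (6, 4, 0)ᵀ.

Sanity check: (A − (6)·I) v_1 = (0, 0, 0)ᵀ = 0. ✓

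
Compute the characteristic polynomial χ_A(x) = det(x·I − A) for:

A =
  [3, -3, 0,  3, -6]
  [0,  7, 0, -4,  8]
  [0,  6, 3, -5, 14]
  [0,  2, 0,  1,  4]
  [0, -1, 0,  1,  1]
x^5 - 15*x^4 + 90*x^3 - 270*x^2 + 405*x - 243

Expanding det(x·I − A) (e.g. by cofactor expansion or by noting that A is similar to its Jordan form J, which has the same characteristic polynomial as A) gives
  χ_A(x) = x^5 - 15*x^4 + 90*x^3 - 270*x^2 + 405*x - 243
which factors as (x - 3)^5. The eigenvalues (with algebraic multiplicities) are λ = 3 with multiplicity 5.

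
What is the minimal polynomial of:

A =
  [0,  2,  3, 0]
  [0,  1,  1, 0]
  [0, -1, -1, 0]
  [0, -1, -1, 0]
x^3

The characteristic polynomial is χ_A(x) = x^4, so the eigenvalues are known. The minimal polynomial is
  m_A(x) = Π_λ (x − λ)^{k_λ}
where k_λ is the size of the *largest* Jordan block for λ (equivalently, the smallest k with (A − λI)^k v = 0 for every generalised eigenvector v of λ).

  λ = 0: largest Jordan block has size 3, contributing (x − 0)^3

So m_A(x) = x^3 = x^3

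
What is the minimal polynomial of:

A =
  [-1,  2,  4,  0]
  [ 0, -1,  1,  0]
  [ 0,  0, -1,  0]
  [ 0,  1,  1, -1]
x^3 + 3*x^2 + 3*x + 1

The characteristic polynomial is χ_A(x) = (x + 1)^4, so the eigenvalues are known. The minimal polynomial is
  m_A(x) = Π_λ (x − λ)^{k_λ}
where k_λ is the size of the *largest* Jordan block for λ (equivalently, the smallest k with (A − λI)^k v = 0 for every generalised eigenvector v of λ).

  λ = -1: largest Jordan block has size 3, contributing (x + 1)^3

So m_A(x) = (x + 1)^3 = x^3 + 3*x^2 + 3*x + 1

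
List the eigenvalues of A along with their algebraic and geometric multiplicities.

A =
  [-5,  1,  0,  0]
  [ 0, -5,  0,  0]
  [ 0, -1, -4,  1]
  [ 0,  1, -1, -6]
λ = -5: alg = 4, geom = 2

Step 1 — factor the characteristic polynomial to read off the algebraic multiplicities:
  χ_A(x) = (x + 5)^4

Step 2 — compute geometric multiplicities via the rank-nullity identity g(λ) = n − rank(A − λI):
  rank(A − (-5)·I) = 2, so dim ker(A − (-5)·I) = n − 2 = 2

Summary:
  λ = -5: algebraic multiplicity = 4, geometric multiplicity = 2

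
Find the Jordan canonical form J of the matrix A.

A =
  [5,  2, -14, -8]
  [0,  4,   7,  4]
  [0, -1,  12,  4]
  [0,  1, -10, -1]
J_3(5) ⊕ J_1(5)

The characteristic polynomial is
  det(x·I − A) = x^4 - 20*x^3 + 150*x^2 - 500*x + 625 = (x - 5)^4

Eigenvalues and multiplicities (the geometric multiplicity of λ is n − rank(A − λI), which equals the number of Jordan blocks for λ):
  λ = 5: algebraic multiplicity = 4, geometric multiplicity = 2

Determining the block sizes for each eigenvalue:
  λ = 5: with am = 4 and gm = 2, the partition is not yet determined (e.g. several partitions of 4 into 2 parts exist). Let N = A − (5)·I. Computing rank(N^1) = 2, rank(N^2) = 1, rank(N^3) = 0; the number of blocks of size ≥ j is rank(N^{j−1}) − rank(N^j), giving [2, 1, 1]. So we have 1 block(s) of size 3, 1 block(s) of size 1 → block sizes [3, 1]

Assembling the blocks gives a Jordan form
J =
  [5, 1, 0, 0]
  [0, 5, 1, 0]
  [0, 0, 5, 0]
  [0, 0, 0, 5]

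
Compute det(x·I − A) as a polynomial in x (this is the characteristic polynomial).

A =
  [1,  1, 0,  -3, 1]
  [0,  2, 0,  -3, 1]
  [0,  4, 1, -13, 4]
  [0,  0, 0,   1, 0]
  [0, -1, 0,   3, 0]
x^5 - 5*x^4 + 10*x^3 - 10*x^2 + 5*x - 1

Expanding det(x·I − A) (e.g. by cofactor expansion or by noting that A is similar to its Jordan form J, which has the same characteristic polynomial as A) gives
  χ_A(x) = x^5 - 5*x^4 + 10*x^3 - 10*x^2 + 5*x - 1
which factors as (x - 1)^5. The eigenvalues (with algebraic multiplicities) are λ = 1 with multiplicity 5.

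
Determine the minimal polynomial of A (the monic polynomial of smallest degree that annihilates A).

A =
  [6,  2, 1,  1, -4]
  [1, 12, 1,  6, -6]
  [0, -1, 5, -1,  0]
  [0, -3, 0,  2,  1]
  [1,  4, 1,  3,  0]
x^3 - 15*x^2 + 75*x - 125

The characteristic polynomial is χ_A(x) = (x - 5)^5, so the eigenvalues are known. The minimal polynomial is
  m_A(x) = Π_λ (x − λ)^{k_λ}
where k_λ is the size of the *largest* Jordan block for λ (equivalently, the smallest k with (A − λI)^k v = 0 for every generalised eigenvector v of λ).

  λ = 5: largest Jordan block has size 3, contributing (x − 5)^3

So m_A(x) = (x - 5)^3 = x^3 - 15*x^2 + 75*x - 125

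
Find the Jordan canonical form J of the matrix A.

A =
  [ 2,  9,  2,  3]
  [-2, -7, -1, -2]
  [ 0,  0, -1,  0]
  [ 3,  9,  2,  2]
J_3(-1) ⊕ J_1(-1)

The characteristic polynomial is
  det(x·I − A) = x^4 + 4*x^3 + 6*x^2 + 4*x + 1 = (x + 1)^4

Eigenvalues and multiplicities (the geometric multiplicity of λ is n − rank(A − λI), which equals the number of Jordan blocks for λ):
  λ = -1: algebraic multiplicity = 4, geometric multiplicity = 2

Determining the block sizes for each eigenvalue:
  λ = -1: with am = 4 and gm = 2, the partition is not yet determined (e.g. several partitions of 4 into 2 parts exist). Let N = A − (-1)·I. Computing rank(N^1) = 2, rank(N^2) = 1, rank(N^3) = 0; the number of blocks of size ≥ j is rank(N^{j−1}) − rank(N^j), giving [2, 1, 1]. So we have 1 block(s) of size 3, 1 block(s) of size 1 → block sizes [3, 1]

Assembling the blocks gives a Jordan form
J =
  [-1,  1,  0,  0]
  [ 0, -1,  1,  0]
  [ 0,  0, -1,  0]
  [ 0,  0,  0, -1]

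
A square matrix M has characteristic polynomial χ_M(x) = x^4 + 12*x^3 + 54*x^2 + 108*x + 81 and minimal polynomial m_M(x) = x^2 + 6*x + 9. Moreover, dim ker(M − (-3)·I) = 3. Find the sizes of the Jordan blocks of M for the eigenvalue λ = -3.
Block sizes for λ = -3: [2, 1, 1]

Step 1 — from the characteristic polynomial, algebraic multiplicity of λ = -3 is 4. From dim ker(M − (-3)·I) = 3, there are exactly 3 Jordan blocks for λ = -3.
Step 2 — from the minimal polynomial, the factor (x + 3)^2 tells us the largest block for λ = -3 has size 2.
Step 3 — with total size 4, 3 blocks, and largest block 2, the block sizes (in nonincreasing order) are [2, 1, 1].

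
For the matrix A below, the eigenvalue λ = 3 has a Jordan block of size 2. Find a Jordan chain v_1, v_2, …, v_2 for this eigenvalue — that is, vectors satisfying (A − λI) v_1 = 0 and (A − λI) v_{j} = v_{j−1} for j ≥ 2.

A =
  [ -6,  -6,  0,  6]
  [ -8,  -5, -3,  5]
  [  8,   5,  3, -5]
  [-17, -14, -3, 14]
A Jordan chain for λ = 3 of length 2:
v_1 = (0, -1, 1, -1)ᵀ
v_2 = (2, -3, 3, 0)ᵀ

Let N = A − (3)·I. We want v_2 with N^2 v_2 = 0 but N^1 v_2 ≠ 0; then v_{j-1} := N · v_j for j = 2, …, 2.

Pick v_2 = (2, -3, 3, 0)ᵀ.
Then v_1 = N · v_2 = (0, -1, 1, -1)ᵀ.

Sanity check: (A − (3)·I) v_1 = (0, 0, 0, 0)ᵀ = 0. ✓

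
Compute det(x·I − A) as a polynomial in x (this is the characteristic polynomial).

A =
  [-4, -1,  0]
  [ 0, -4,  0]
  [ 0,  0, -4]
x^3 + 12*x^2 + 48*x + 64

Expanding det(x·I − A) (e.g. by cofactor expansion or by noting that A is similar to its Jordan form J, which has the same characteristic polynomial as A) gives
  χ_A(x) = x^3 + 12*x^2 + 48*x + 64
which factors as (x + 4)^3. The eigenvalues (with algebraic multiplicities) are λ = -4 with multiplicity 3.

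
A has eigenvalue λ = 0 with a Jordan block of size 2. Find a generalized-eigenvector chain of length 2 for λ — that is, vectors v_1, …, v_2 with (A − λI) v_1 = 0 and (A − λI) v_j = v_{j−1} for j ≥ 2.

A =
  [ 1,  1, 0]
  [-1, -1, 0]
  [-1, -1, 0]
A Jordan chain for λ = 0 of length 2:
v_1 = (1, -1, -1)ᵀ
v_2 = (1, 0, 0)ᵀ

Let N = A − (0)·I. We want v_2 with N^2 v_2 = 0 but N^1 v_2 ≠ 0; then v_{j-1} := N · v_j for j = 2, …, 2.

Pick v_2 = (1, 0, 0)ᵀ.
Then v_1 = N · v_2 = (1, -1, -1)ᵀ.

Sanity check: (A − (0)·I) v_1 = (0, 0, 0)ᵀ = 0. ✓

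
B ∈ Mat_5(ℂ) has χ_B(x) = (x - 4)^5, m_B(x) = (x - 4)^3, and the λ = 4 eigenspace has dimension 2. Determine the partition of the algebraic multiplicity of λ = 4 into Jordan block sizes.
Block sizes for λ = 4: [3, 2]

Step 1 — from the characteristic polynomial, algebraic multiplicity of λ = 4 is 5. From dim ker(B − (4)·I) = 2, there are exactly 2 Jordan blocks for λ = 4.
Step 2 — from the minimal polynomial, the factor (x − 4)^3 tells us the largest block for λ = 4 has size 3.
Step 3 — with total size 5, 2 blocks, and largest block 3, the block sizes (in nonincreasing order) are [3, 2].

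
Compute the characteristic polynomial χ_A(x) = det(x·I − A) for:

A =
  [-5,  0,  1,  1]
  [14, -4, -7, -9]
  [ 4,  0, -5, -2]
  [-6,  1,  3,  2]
x^4 + 12*x^3 + 54*x^2 + 108*x + 81

Expanding det(x·I − A) (e.g. by cofactor expansion or by noting that A is similar to its Jordan form J, which has the same characteristic polynomial as A) gives
  χ_A(x) = x^4 + 12*x^3 + 54*x^2 + 108*x + 81
which factors as (x + 3)^4. The eigenvalues (with algebraic multiplicities) are λ = -3 with multiplicity 4.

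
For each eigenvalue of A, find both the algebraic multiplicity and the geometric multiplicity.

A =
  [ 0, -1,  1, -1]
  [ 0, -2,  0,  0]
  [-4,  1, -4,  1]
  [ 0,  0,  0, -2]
λ = -2: alg = 4, geom = 2

Step 1 — factor the characteristic polynomial to read off the algebraic multiplicities:
  χ_A(x) = (x + 2)^4

Step 2 — compute geometric multiplicities via the rank-nullity identity g(λ) = n − rank(A − λI):
  rank(A − (-2)·I) = 2, so dim ker(A − (-2)·I) = n − 2 = 2

Summary:
  λ = -2: algebraic multiplicity = 4, geometric multiplicity = 2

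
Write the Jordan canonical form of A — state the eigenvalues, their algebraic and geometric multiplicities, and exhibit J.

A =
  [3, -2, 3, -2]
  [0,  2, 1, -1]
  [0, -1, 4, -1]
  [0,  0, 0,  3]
J_3(3) ⊕ J_1(3)

The characteristic polynomial is
  det(x·I − A) = x^4 - 12*x^3 + 54*x^2 - 108*x + 81 = (x - 3)^4

Eigenvalues and multiplicities (the geometric multiplicity of λ is n − rank(A − λI), which equals the number of Jordan blocks for λ):
  λ = 3: algebraic multiplicity = 4, geometric multiplicity = 2

Determining the block sizes for each eigenvalue:
  λ = 3: with am = 4 and gm = 2, the partition is not yet determined (e.g. several partitions of 4 into 2 parts exist). Let N = A − (3)·I. Computing rank(N^1) = 2, rank(N^2) = 1, rank(N^3) = 0; the number of blocks of size ≥ j is rank(N^{j−1}) − rank(N^j), giving [2, 1, 1]. So we have 1 block(s) of size 3, 1 block(s) of size 1 → block sizes [3, 1]

Assembling the blocks gives a Jordan form
J =
  [3, 1, 0, 0]
  [0, 3, 1, 0]
  [0, 0, 3, 0]
  [0, 0, 0, 3]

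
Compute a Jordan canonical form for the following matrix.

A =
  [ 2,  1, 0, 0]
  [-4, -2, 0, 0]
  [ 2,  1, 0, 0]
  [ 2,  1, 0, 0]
J_2(0) ⊕ J_1(0) ⊕ J_1(0)

The characteristic polynomial is
  det(x·I − A) = x^4

Eigenvalues and multiplicities (the geometric multiplicity of λ is n − rank(A − λI), which equals the number of Jordan blocks for λ):
  λ = 0: algebraic multiplicity = 4, geometric multiplicity = 3

Determining the block sizes for each eigenvalue:
  λ = 0: 3 blocks summing to 4 forces exactly one block of size 2 and the rest size 1 → block sizes [2, 1, 1]

Assembling the blocks gives a Jordan form
J =
  [0, 1, 0, 0]
  [0, 0, 0, 0]
  [0, 0, 0, 0]
  [0, 0, 0, 0]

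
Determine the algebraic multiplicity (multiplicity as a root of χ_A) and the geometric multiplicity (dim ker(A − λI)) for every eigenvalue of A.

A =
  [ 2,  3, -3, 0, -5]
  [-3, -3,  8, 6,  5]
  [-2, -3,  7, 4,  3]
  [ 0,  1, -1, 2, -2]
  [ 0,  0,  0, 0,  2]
λ = 2: alg = 5, geom = 2

Step 1 — factor the characteristic polynomial to read off the algebraic multiplicities:
  χ_A(x) = (x - 2)^5

Step 2 — compute geometric multiplicities via the rank-nullity identity g(λ) = n − rank(A − λI):
  rank(A − (2)·I) = 3, so dim ker(A − (2)·I) = n − 3 = 2

Summary:
  λ = 2: algebraic multiplicity = 5, geometric multiplicity = 2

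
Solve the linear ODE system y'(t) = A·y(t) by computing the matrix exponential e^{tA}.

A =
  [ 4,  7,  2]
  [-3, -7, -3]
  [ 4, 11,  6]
e^{tA} =
  [-t*exp(2*t) + 2*exp(2*t) - exp(-t), -2*t*exp(2*t) + 3*exp(2*t) - 3*exp(-t), -t*exp(2*t) + exp(2*t) - exp(-t)]
  [-exp(2*t) + exp(-t), -2*exp(2*t) + 3*exp(-t), -exp(2*t) + exp(-t)]
  [t*exp(2*t) + exp(2*t) - exp(-t), 2*t*exp(2*t) + 3*exp(2*t) - 3*exp(-t), t*exp(2*t) + 2*exp(2*t) - exp(-t)]

Strategy: write A = P · J · P⁻¹ where J is a Jordan canonical form, so e^{tA} = P · e^{tJ} · P⁻¹, and e^{tJ} can be computed block-by-block.

A has Jordan form
J =
  [-1, 0, 0]
  [ 0, 2, 1]
  [ 0, 0, 2]
(up to reordering of blocks).

Per-block formulas:
  For a 1×1 block at λ = -1: exp(t · [-1]) = [e^(-1t)].
  For a 2×2 Jordan block J_2(2): exp(t · J_2(2)) = e^(2t)·(I + t·N), where N is the 2×2 nilpotent shift.

After assembling e^{tJ} and conjugating by P, we get:

e^{tA} =
  [-t*exp(2*t) + 2*exp(2*t) - exp(-t), -2*t*exp(2*t) + 3*exp(2*t) - 3*exp(-t), -t*exp(2*t) + exp(2*t) - exp(-t)]
  [-exp(2*t) + exp(-t), -2*exp(2*t) + 3*exp(-t), -exp(2*t) + exp(-t)]
  [t*exp(2*t) + exp(2*t) - exp(-t), 2*t*exp(2*t) + 3*exp(2*t) - 3*exp(-t), t*exp(2*t) + 2*exp(2*t) - exp(-t)]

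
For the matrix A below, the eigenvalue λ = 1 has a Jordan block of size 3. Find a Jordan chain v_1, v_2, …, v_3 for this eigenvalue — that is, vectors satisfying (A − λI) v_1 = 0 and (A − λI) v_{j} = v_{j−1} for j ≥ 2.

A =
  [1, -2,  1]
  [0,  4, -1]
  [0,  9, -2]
A Jordan chain for λ = 1 of length 3:
v_1 = (3, 0, 0)ᵀ
v_2 = (-2, 3, 9)ᵀ
v_3 = (0, 1, 0)ᵀ

Let N = A − (1)·I. We want v_3 with N^3 v_3 = 0 but N^2 v_3 ≠ 0; then v_{j-1} := N · v_j for j = 3, …, 2.

Pick v_3 = (0, 1, 0)ᵀ.
Then v_2 = N · v_3 = (-2, 3, 9)ᵀ.
Then v_1 = N · v_2 = (3, 0, 0)ᵀ.

Sanity check: (A − (1)·I) v_1 = (0, 0, 0)ᵀ = 0. ✓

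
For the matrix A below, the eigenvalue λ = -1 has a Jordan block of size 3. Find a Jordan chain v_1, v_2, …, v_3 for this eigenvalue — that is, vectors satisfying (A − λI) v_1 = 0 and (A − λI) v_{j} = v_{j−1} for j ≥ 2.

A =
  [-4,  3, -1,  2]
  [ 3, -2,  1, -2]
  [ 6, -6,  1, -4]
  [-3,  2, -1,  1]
A Jordan chain for λ = -1 of length 3:
v_1 = (6, 0, -12, 3)ᵀ
v_2 = (-3, 3, 6, -3)ᵀ
v_3 = (1, 0, 0, 0)ᵀ

Let N = A − (-1)·I. We want v_3 with N^3 v_3 = 0 but N^2 v_3 ≠ 0; then v_{j-1} := N · v_j for j = 3, …, 2.

Pick v_3 = (1, 0, 0, 0)ᵀ.
Then v_2 = N · v_3 = (-3, 3, 6, -3)ᵀ.
Then v_1 = N · v_2 = (6, 0, -12, 3)ᵀ.

Sanity check: (A − (-1)·I) v_1 = (0, 0, 0, 0)ᵀ = 0. ✓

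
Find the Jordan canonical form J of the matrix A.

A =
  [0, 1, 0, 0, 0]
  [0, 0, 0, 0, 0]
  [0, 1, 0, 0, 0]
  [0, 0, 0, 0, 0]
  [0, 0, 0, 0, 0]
J_2(0) ⊕ J_1(0) ⊕ J_1(0) ⊕ J_1(0)

The characteristic polynomial is
  det(x·I − A) = x^5

Eigenvalues and multiplicities (the geometric multiplicity of λ is n − rank(A − λI), which equals the number of Jordan blocks for λ):
  λ = 0: algebraic multiplicity = 5, geometric multiplicity = 4

Determining the block sizes for each eigenvalue:
  λ = 0: 4 blocks summing to 5 forces exactly one block of size 2 and the rest size 1 → block sizes [2, 1, 1, 1]

Assembling the blocks gives a Jordan form
J =
  [0, 1, 0, 0, 0]
  [0, 0, 0, 0, 0]
  [0, 0, 0, 0, 0]
  [0, 0, 0, 0, 0]
  [0, 0, 0, 0, 0]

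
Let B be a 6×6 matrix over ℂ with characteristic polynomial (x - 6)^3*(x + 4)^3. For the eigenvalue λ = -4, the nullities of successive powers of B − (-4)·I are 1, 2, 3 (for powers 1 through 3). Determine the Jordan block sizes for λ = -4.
Block sizes for λ = -4: [3]

From the dimensions of kernels of powers, the number of Jordan blocks of size at least j is d_j − d_{j−1} where d_j = dim ker(N^j) (with d_0 = 0). Computing the differences gives [1, 1, 1].
The number of blocks of size exactly k is (#blocks of size ≥ k) − (#blocks of size ≥ k + 1), so the partition is: 1 block(s) of size 3.
In nonincreasing order the block sizes are [3].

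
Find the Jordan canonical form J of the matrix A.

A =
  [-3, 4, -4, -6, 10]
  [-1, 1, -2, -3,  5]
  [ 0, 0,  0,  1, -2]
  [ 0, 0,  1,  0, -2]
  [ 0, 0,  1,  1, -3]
J_2(-1) ⊕ J_2(-1) ⊕ J_1(-1)

The characteristic polynomial is
  det(x·I − A) = x^5 + 5*x^4 + 10*x^3 + 10*x^2 + 5*x + 1 = (x + 1)^5

Eigenvalues and multiplicities (the geometric multiplicity of λ is n − rank(A − λI), which equals the number of Jordan blocks for λ):
  λ = -1: algebraic multiplicity = 5, geometric multiplicity = 3

Determining the block sizes for each eigenvalue:
  λ = -1: with am = 5 and gm = 3, the partition is not yet determined (e.g. several partitions of 5 into 3 parts exist). Let N = A − (-1)·I. Computing rank(N^1) = 2, rank(N^2) = 0; the number of blocks of size ≥ j is rank(N^{j−1}) − rank(N^j), giving [3, 2]. So we have 2 block(s) of size 2, 1 block(s) of size 1 → block sizes [2, 2, 1]

Assembling the blocks gives a Jordan form
J =
  [-1,  1,  0,  0,  0]
  [ 0, -1,  0,  0,  0]
  [ 0,  0, -1,  1,  0]
  [ 0,  0,  0, -1,  0]
  [ 0,  0,  0,  0, -1]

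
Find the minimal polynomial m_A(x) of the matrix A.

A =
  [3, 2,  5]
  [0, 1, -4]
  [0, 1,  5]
x^3 - 9*x^2 + 27*x - 27

The characteristic polynomial is χ_A(x) = (x - 3)^3, so the eigenvalues are known. The minimal polynomial is
  m_A(x) = Π_λ (x − λ)^{k_λ}
where k_λ is the size of the *largest* Jordan block for λ (equivalently, the smallest k with (A − λI)^k v = 0 for every generalised eigenvector v of λ).

  λ = 3: largest Jordan block has size 3, contributing (x − 3)^3

So m_A(x) = (x - 3)^3 = x^3 - 9*x^2 + 27*x - 27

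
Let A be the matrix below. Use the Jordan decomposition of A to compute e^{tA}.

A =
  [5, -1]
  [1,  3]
e^{tA} =
  [t*exp(4*t) + exp(4*t), -t*exp(4*t)]
  [t*exp(4*t), -t*exp(4*t) + exp(4*t)]

Strategy: write A = P · J · P⁻¹ where J is a Jordan canonical form, so e^{tA} = P · e^{tJ} · P⁻¹, and e^{tJ} can be computed block-by-block.

A has Jordan form
J =
  [4, 1]
  [0, 4]
(up to reordering of blocks).

Per-block formulas:
  For a 2×2 Jordan block J_2(4): exp(t · J_2(4)) = e^(4t)·(I + t·N), where N is the 2×2 nilpotent shift.

After assembling e^{tJ} and conjugating by P, we get:

e^{tA} =
  [t*exp(4*t) + exp(4*t), -t*exp(4*t)]
  [t*exp(4*t), -t*exp(4*t) + exp(4*t)]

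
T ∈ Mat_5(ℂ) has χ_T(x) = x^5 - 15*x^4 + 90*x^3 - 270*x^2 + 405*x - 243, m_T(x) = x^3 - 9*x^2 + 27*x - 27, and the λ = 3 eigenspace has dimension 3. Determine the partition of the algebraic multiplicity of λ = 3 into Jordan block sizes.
Block sizes for λ = 3: [3, 1, 1]

Step 1 — from the characteristic polynomial, algebraic multiplicity of λ = 3 is 5. From dim ker(T − (3)·I) = 3, there are exactly 3 Jordan blocks for λ = 3.
Step 2 — from the minimal polynomial, the factor (x − 3)^3 tells us the largest block for λ = 3 has size 3.
Step 3 — with total size 5, 3 blocks, and largest block 3, the block sizes (in nonincreasing order) are [3, 1, 1].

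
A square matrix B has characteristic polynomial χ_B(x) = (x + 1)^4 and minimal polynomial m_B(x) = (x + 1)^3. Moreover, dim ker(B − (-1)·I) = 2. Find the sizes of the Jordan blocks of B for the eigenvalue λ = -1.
Block sizes for λ = -1: [3, 1]

Step 1 — from the characteristic polynomial, algebraic multiplicity of λ = -1 is 4. From dim ker(B − (-1)·I) = 2, there are exactly 2 Jordan blocks for λ = -1.
Step 2 — from the minimal polynomial, the factor (x + 1)^3 tells us the largest block for λ = -1 has size 3.
Step 3 — with total size 4, 2 blocks, and largest block 3, the block sizes (in nonincreasing order) are [3, 1].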